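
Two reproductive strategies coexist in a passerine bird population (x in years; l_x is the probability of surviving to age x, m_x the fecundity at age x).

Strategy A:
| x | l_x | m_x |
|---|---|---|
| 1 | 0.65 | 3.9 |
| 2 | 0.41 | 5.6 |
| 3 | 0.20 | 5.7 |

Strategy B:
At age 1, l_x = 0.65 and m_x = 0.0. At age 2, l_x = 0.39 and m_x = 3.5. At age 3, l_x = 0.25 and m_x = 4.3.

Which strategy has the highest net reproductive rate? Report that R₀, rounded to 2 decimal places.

Strategy A: R₀ = 0.65×3.9 + 0.41×5.6 + 0.20×5.7 = 5.9710
Strategy B: R₀ = 0.65×0.0 + 0.39×3.5 + 0.25×4.3 = 2.4400
Highest R₀: strategy A with 5.9710.

5.97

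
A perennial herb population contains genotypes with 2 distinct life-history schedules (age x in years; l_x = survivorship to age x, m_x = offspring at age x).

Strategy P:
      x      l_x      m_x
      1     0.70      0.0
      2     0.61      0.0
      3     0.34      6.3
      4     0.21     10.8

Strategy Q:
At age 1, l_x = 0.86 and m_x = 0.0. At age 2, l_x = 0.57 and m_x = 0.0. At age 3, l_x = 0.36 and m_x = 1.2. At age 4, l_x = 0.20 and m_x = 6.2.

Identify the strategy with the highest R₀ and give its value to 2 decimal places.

4.41

Strategy P: R₀ = 0.70×0.0 + 0.61×0.0 + 0.34×6.3 + 0.21×10.8 = 4.4100
Strategy Q: R₀ = 0.86×0.0 + 0.57×0.0 + 0.36×1.2 + 0.20×6.2 = 1.6720
Highest R₀: strategy P with 4.4100.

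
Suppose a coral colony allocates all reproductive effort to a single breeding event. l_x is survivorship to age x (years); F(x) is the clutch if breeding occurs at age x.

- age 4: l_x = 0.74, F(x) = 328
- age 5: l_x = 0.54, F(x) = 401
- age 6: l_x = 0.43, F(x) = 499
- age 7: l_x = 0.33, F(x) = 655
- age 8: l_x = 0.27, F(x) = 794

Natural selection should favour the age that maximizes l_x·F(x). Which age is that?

Expected offspring if breeding at age x = l_x × F(x):
  age 4: 0.74 × 328 = 242.720
  age 5: 0.54 × 401 = 216.540
  age 6: 0.43 × 499 = 214.570
  age 7: 0.33 × 655 = 216.150
  age 8: 0.27 × 794 = 214.380
Maximum at age 4 (242.720).

4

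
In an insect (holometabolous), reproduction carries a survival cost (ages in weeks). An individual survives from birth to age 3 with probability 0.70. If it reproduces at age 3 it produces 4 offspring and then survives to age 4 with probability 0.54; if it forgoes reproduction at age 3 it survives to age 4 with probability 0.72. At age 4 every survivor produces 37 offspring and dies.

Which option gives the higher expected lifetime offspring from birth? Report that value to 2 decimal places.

18.65

breed at age 3: R₀ = 0.70 × (4 + 0.54 × 37) = 0.70 × 23.9800 = 16.7860
delay to age 4: R₀ = 0.70 × (0.72 × 37) = 0.70 × 26.6400 = 18.6480
Higher: delay to age 4 (18.6480).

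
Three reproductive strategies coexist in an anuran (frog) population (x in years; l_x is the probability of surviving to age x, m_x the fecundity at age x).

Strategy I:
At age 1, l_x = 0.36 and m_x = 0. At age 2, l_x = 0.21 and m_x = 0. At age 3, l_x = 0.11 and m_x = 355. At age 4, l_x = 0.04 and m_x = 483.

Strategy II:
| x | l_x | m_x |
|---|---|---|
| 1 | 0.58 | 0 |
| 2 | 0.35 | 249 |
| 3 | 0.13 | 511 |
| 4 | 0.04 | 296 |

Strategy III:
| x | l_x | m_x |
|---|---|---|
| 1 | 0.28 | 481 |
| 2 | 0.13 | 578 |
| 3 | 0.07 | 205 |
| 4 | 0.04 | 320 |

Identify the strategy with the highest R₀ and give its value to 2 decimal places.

236.97

Strategy I: R₀ = 0.36×0 + 0.21×0 + 0.11×355 + 0.04×483 = 58.3700
Strategy II: R₀ = 0.58×0 + 0.35×249 + 0.13×511 + 0.04×296 = 165.4200
Strategy III: R₀ = 0.28×481 + 0.13×578 + 0.07×205 + 0.04×320 = 236.9700
Highest R₀: strategy III with 236.9700.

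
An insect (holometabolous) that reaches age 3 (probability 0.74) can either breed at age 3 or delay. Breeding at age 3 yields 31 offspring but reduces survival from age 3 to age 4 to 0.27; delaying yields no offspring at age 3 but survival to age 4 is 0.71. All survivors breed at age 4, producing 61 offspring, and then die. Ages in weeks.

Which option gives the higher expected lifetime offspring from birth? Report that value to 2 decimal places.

breed at age 3: R₀ = 0.74 × (31 + 0.27 × 61) = 0.74 × 47.4700 = 35.1278
delay to age 4: R₀ = 0.74 × (0.71 × 61) = 0.74 × 43.3100 = 32.0494
Higher: breed at age 3 (35.1278).

35.13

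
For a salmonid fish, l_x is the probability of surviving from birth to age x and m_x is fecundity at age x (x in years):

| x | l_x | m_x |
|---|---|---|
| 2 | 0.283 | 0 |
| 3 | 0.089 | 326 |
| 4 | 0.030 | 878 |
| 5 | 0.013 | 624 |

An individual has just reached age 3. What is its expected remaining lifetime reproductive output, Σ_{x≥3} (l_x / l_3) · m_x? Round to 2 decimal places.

713.10

l_3 = 0.089. Conditional survival from age 3 to x is l_x / l_3.
  x=3: (0.089/0.089) × 326 = 326.0000
  x=4: (0.030/0.089) × 878 = 295.9551
  x=5: (0.013/0.089) × 624 = 91.1461
Sum = 326.0000 + 295.9551 + 91.1461 = 713.1011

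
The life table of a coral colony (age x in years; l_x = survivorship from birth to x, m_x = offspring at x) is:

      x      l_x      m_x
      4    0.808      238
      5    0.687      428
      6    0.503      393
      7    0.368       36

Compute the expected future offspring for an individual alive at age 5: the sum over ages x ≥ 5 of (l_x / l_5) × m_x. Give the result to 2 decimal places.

735.03

l_5 = 0.687. Conditional survival from age 5 to x is l_x / l_5.
  x=5: (0.687/0.687) × 428 = 428.0000
  x=6: (0.503/0.687) × 393 = 287.7424
  x=7: (0.368/0.687) × 36 = 19.2838
Sum = 428.0000 + 287.7424 + 19.2838 = 735.0262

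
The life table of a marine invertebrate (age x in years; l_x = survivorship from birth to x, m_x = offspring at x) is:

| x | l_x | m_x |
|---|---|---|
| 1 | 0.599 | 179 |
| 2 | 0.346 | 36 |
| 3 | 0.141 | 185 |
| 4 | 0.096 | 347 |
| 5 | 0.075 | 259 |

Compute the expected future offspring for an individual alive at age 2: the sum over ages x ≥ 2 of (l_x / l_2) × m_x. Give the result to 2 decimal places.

l_2 = 0.346. Conditional survival from age 2 to x is l_x / l_2.
  x=2: (0.346/0.346) × 36 = 36.0000
  x=3: (0.141/0.346) × 185 = 75.3902
  x=4: (0.096/0.346) × 347 = 96.2775
  x=5: (0.075/0.346) × 259 = 56.1416
Sum = 36.0000 + 75.3902 + 96.2775 + 56.1416 = 263.8092

263.81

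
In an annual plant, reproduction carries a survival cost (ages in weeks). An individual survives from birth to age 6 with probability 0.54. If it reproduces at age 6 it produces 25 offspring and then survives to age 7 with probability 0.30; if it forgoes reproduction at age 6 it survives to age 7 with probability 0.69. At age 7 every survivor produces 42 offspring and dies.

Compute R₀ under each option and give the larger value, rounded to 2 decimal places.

20.30

breed at age 6: R₀ = 0.54 × (25 + 0.30 × 42) = 0.54 × 37.6000 = 20.3040
delay to age 7: R₀ = 0.54 × (0.69 × 42) = 0.54 × 28.9800 = 15.6492
Higher: breed at age 6 (20.3040).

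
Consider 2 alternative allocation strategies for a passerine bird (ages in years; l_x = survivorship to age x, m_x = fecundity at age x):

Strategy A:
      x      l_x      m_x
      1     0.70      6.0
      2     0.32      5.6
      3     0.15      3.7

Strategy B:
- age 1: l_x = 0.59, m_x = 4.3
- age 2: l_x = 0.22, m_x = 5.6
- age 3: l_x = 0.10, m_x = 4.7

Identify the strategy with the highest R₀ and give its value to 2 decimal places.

Strategy A: R₀ = 0.70×6.0 + 0.32×5.6 + 0.15×3.7 = 6.5470
Strategy B: R₀ = 0.59×4.3 + 0.22×5.6 + 0.10×4.7 = 4.2390
Highest R₀: strategy A with 6.5470.

6.55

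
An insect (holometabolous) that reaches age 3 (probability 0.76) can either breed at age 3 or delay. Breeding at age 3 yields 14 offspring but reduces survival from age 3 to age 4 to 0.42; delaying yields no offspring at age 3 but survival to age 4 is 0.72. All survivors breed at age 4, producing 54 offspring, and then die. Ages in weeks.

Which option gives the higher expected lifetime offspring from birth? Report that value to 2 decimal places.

breed at age 3: R₀ = 0.76 × (14 + 0.42 × 54) = 0.76 × 36.6800 = 27.8768
delay to age 4: R₀ = 0.76 × (0.72 × 54) = 0.76 × 38.8800 = 29.5488
Higher: delay to age 4 (29.5488).

29.55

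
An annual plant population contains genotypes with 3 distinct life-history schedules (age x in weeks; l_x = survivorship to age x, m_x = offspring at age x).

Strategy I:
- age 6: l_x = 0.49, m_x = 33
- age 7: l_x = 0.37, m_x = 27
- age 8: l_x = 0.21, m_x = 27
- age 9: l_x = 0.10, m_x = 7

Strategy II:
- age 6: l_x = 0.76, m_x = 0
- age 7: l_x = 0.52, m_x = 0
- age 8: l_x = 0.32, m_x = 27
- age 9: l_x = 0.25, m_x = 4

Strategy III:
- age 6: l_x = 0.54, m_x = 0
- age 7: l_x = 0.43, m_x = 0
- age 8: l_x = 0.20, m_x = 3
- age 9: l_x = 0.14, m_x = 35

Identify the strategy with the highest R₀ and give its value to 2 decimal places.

Strategy I: R₀ = 0.49×33 + 0.37×27 + 0.21×27 + 0.10×7 = 32.5300
Strategy II: R₀ = 0.76×0 + 0.52×0 + 0.32×27 + 0.25×4 = 9.6400
Strategy III: R₀ = 0.54×0 + 0.43×0 + 0.20×3 + 0.14×35 = 5.5000
Highest R₀: strategy I with 32.5300.

32.53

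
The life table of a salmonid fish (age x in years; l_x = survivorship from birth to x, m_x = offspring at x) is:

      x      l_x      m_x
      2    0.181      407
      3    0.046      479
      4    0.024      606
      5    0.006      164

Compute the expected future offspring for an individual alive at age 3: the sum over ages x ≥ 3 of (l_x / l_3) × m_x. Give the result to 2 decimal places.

816.57

l_3 = 0.046. Conditional survival from age 3 to x is l_x / l_3.
  x=3: (0.046/0.046) × 479 = 479.0000
  x=4: (0.024/0.046) × 606 = 316.1739
  x=5: (0.006/0.046) × 164 = 21.3913
Sum = 479.0000 + 316.1739 + 21.3913 = 816.5652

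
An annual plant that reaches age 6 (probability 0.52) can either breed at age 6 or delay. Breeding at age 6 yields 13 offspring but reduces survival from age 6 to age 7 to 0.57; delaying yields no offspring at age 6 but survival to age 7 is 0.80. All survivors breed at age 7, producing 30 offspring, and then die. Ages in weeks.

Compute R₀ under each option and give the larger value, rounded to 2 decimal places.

15.65

breed at age 6: R₀ = 0.52 × (13 + 0.57 × 30) = 0.52 × 30.1000 = 15.6520
delay to age 7: R₀ = 0.52 × (0.80 × 30) = 0.52 × 24.0000 = 12.4800
Higher: breed at age 6 (15.6520).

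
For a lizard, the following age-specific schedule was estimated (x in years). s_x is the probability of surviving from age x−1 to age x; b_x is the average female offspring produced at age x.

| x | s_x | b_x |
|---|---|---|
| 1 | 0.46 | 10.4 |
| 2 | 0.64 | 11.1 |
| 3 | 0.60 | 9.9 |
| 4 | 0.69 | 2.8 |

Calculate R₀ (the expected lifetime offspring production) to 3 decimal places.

Survivorship from birth: l_x = s_1·s_2·…·s_x.
  l_1 = 0.46000
  l_2 = 0.29440
  l_3 = 0.17664
  l_4 = 0.12188
R₀ = Σ l_x b_x:
  age 1: 0.46000 × 10.4 = 4.7840
  age 2: 0.29440 × 11.1 = 3.2678
  age 3: 0.17664 × 9.9 = 1.7487
  age 4: 0.12188 × 2.8 = 0.3413
R₀ = 4.7840 + 3.2678 + 1.7487 + 0.3413 = 10.1418

10.142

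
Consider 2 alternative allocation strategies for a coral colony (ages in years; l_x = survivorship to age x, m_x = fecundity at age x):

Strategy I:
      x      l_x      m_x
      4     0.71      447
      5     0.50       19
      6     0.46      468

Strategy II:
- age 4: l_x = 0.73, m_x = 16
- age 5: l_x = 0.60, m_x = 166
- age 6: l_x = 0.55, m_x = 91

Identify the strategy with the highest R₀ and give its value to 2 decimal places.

Strategy I: R₀ = 0.71×447 + 0.50×19 + 0.46×468 = 542.1500
Strategy II: R₀ = 0.73×16 + 0.60×166 + 0.55×91 = 161.3300
Highest R₀: strategy I with 542.1500.

542.15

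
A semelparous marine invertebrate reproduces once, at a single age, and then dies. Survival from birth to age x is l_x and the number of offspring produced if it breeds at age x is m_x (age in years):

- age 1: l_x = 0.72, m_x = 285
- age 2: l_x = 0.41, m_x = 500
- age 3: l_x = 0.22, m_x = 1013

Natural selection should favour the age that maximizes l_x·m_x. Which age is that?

3

Expected offspring if breeding at age x = l_x × m_x:
  age 1: 0.72 × 285 = 205.200
  age 2: 0.41 × 500 = 205.000
  age 3: 0.22 × 1013 = 222.860
Maximum at age 3 (222.860).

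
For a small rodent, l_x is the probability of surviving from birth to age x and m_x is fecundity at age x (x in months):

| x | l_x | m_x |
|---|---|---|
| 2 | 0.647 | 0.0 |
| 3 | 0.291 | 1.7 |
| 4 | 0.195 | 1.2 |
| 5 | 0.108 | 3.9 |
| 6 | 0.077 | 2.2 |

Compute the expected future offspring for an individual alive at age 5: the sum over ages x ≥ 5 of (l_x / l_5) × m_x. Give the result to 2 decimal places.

5.47

l_5 = 0.108. Conditional survival from age 5 to x is l_x / l_5.
  x=5: (0.108/0.108) × 3.9 = 3.9000
  x=6: (0.077/0.108) × 2.2 = 1.5685
Sum = 3.9000 + 1.5685 = 5.4685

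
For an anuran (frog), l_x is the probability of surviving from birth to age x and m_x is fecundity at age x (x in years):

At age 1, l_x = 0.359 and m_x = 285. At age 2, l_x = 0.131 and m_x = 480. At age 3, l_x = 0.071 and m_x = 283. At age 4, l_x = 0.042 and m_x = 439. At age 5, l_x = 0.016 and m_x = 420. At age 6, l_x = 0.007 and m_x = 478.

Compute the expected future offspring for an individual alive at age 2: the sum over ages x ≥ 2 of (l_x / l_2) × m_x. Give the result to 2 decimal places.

850.97

l_2 = 0.131. Conditional survival from age 2 to x is l_x / l_2.
  x=2: (0.131/0.131) × 480 = 480.0000
  x=3: (0.071/0.131) × 283 = 153.3817
  x=4: (0.042/0.131) × 439 = 140.7481
  x=5: (0.016/0.131) × 420 = 51.2977
  x=6: (0.007/0.131) × 478 = 25.5420
Sum = 480.0000 + 153.3817 + 140.7481 + 51.2977 + 25.5420 = 850.9695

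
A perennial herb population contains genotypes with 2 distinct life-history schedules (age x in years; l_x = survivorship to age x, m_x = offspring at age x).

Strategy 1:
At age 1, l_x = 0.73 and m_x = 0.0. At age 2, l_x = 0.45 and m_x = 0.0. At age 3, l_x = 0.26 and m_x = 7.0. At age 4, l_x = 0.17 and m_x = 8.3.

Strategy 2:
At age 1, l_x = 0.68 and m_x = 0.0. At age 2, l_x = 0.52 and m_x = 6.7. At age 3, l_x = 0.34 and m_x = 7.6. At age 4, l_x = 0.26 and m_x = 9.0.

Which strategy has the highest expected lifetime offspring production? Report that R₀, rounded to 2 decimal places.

Strategy 1: R₀ = 0.73×0.0 + 0.45×0.0 + 0.26×7.0 + 0.17×8.3 = 3.2310
Strategy 2: R₀ = 0.68×0.0 + 0.52×6.7 + 0.34×7.6 + 0.26×9.0 = 8.4080
Highest R₀: strategy 2 with 8.4080.

8.41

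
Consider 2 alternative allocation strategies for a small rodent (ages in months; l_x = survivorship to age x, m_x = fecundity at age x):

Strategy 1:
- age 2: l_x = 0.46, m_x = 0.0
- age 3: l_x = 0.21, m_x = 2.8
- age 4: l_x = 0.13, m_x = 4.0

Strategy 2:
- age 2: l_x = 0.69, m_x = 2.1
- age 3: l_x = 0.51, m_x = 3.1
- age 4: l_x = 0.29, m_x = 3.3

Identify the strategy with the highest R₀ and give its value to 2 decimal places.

3.99

Strategy 1: R₀ = 0.46×0.0 + 0.21×2.8 + 0.13×4.0 = 1.1080
Strategy 2: R₀ = 0.69×2.1 + 0.51×3.1 + 0.29×3.3 = 3.9870
Highest R₀: strategy 2 with 3.9870.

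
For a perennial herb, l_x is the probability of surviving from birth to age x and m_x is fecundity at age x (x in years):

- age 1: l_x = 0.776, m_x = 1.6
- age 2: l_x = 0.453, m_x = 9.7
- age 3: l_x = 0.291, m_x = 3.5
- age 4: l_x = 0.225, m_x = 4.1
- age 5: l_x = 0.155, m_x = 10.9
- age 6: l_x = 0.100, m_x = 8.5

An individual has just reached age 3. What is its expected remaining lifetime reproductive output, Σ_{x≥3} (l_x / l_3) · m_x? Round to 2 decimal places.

l_3 = 0.291. Conditional survival from age 3 to x is l_x / l_3.
  x=3: (0.291/0.291) × 3.5 = 3.5000
  x=4: (0.225/0.291) × 4.1 = 3.1701
  x=5: (0.155/0.291) × 10.9 = 5.8058
  x=6: (0.100/0.291) × 8.5 = 2.9210
Sum = 3.5000 + 3.1701 + 5.8058 + 2.9210 = 15.3969

15.40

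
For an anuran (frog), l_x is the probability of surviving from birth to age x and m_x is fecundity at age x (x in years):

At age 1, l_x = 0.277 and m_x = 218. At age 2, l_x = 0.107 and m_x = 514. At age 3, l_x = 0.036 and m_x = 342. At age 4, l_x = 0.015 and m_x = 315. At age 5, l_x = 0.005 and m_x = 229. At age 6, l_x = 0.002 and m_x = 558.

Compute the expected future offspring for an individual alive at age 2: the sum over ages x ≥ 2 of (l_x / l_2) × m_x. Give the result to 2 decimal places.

l_2 = 0.107. Conditional survival from age 2 to x is l_x / l_2.
  x=2: (0.107/0.107) × 514 = 514.0000
  x=3: (0.036/0.107) × 342 = 115.0654
  x=4: (0.015/0.107) × 315 = 44.1589
  x=5: (0.005/0.107) × 229 = 10.7009
  x=6: (0.002/0.107) × 558 = 10.4299
Sum = 514.0000 + 115.0654 + 44.1589 + 10.7009 + 10.4299 = 694.3551

694.36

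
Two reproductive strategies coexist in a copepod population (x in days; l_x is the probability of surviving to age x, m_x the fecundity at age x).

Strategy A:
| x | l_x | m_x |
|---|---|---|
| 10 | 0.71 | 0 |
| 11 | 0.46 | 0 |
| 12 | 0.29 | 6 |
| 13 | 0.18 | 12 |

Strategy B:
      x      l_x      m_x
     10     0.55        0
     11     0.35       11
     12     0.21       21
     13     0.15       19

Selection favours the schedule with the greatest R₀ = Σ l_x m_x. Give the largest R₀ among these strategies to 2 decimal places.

Strategy A: R₀ = 0.71×0 + 0.46×0 + 0.29×6 + 0.18×12 = 3.9000
Strategy B: R₀ = 0.55×0 + 0.35×11 + 0.21×21 + 0.15×19 = 11.1100
Highest R₀: strategy B with 11.1100.

11.11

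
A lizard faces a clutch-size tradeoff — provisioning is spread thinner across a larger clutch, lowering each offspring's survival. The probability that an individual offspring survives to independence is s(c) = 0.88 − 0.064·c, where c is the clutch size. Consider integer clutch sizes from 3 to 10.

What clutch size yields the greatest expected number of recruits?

7

Expected recruits = c × s(c):
  c=3: 3 × 0.688 = 2.064
  c=4: 4 × 0.624 = 2.496
  c=5: 5 × 0.560 = 2.800
  c=6: 6 × 0.496 = 2.976
  c=7: 7 × 0.432 = 3.024
  c=8: 8 × 0.368 = 2.944
  c=9: 9 × 0.304 = 2.736
  c=10: 10 × 0.240 = 2.400
Maximum at c = 7 (3.024 recruits).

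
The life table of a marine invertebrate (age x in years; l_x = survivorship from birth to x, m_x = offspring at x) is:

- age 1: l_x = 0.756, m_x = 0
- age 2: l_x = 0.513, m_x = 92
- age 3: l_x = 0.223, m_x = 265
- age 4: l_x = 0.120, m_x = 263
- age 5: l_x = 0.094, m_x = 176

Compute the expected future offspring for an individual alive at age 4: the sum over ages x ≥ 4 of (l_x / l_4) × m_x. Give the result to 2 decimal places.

400.87

l_4 = 0.120. Conditional survival from age 4 to x is l_x / l_4.
  x=4: (0.120/0.120) × 263 = 263.0000
  x=5: (0.094/0.120) × 176 = 137.8667
Sum = 263.0000 + 137.8667 = 400.8667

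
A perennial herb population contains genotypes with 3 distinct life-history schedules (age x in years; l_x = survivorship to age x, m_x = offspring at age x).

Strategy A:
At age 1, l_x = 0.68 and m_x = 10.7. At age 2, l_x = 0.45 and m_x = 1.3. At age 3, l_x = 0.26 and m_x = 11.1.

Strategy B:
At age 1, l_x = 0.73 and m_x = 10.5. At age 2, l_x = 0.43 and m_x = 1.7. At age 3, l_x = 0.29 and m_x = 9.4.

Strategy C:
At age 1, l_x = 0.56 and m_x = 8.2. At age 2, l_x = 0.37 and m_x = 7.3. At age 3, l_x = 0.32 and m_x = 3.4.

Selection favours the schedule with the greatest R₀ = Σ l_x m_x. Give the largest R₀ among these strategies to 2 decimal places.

Strategy A: R₀ = 0.68×10.7 + 0.45×1.3 + 0.26×11.1 = 10.7470
Strategy B: R₀ = 0.73×10.5 + 0.43×1.7 + 0.29×9.4 = 11.1220
Strategy C: R₀ = 0.56×8.2 + 0.37×7.3 + 0.32×3.4 = 8.3810
Highest R₀: strategy B with 11.1220.

11.12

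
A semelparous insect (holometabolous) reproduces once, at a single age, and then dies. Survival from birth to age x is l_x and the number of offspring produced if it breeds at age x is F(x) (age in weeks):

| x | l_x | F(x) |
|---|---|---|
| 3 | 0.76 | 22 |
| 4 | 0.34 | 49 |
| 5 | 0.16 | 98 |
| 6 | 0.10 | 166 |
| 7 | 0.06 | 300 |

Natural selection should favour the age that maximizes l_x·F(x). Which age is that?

Expected offspring if breeding at age x = l_x × F(x):
  age 3: 0.76 × 22 = 16.720
  age 4: 0.34 × 49 = 16.660
  age 5: 0.16 × 98 = 15.680
  age 6: 0.10 × 166 = 16.600
  age 7: 0.06 × 300 = 18.000
Maximum at age 7 (18.000).

7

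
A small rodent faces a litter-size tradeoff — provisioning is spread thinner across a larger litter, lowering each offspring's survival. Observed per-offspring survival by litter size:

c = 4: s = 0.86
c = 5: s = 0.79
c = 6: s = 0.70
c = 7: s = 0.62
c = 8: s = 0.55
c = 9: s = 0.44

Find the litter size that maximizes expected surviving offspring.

8

Expected surviving offspring = c × s(c):
  c=4: 4 × 0.86 = 3.440
  c=5: 5 × 0.79 = 3.950
  c=6: 6 × 0.70 = 4.200
  c=7: 7 × 0.62 = 4.340
  c=8: 8 × 0.55 = 4.400
  c=9: 9 × 0.44 = 3.960
Maximum at c = 8 (4.400 surviving offspring).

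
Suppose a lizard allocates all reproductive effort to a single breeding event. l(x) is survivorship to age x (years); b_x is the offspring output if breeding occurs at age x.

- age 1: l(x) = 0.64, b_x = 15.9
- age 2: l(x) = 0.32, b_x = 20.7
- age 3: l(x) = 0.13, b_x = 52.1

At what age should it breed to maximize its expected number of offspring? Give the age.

Expected offspring if breeding at age x = l(x) × b_x:
  age 1: 0.64 × 15.9 = 10.176
  age 2: 0.32 × 20.7 = 6.624
  age 3: 0.13 × 52.1 = 6.773
Maximum at age 1 (10.176).

1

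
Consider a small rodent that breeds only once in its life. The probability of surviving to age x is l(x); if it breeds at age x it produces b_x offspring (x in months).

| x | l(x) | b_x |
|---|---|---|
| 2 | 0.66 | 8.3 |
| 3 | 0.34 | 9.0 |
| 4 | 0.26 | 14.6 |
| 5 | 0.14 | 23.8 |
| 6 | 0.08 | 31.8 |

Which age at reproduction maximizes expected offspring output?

2

Expected offspring if breeding at age x = l(x) × b_x:
  age 2: 0.66 × 8.3 = 5.478
  age 3: 0.34 × 9.0 = 3.060
  age 4: 0.26 × 14.6 = 3.796
  age 5: 0.14 × 23.8 = 3.332
  age 6: 0.08 × 31.8 = 2.544
Maximum at age 2 (5.478).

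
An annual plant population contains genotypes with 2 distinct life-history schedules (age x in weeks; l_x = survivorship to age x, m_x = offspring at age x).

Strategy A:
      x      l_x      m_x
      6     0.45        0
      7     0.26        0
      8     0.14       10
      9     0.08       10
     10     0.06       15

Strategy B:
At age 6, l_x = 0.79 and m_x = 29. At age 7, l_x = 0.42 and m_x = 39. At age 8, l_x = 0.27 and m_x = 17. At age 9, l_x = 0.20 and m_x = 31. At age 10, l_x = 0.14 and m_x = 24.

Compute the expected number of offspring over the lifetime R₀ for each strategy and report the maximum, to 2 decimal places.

53.44

Strategy A: R₀ = 0.45×0 + 0.26×0 + 0.14×10 + 0.08×10 + 0.06×15 = 3.1000
Strategy B: R₀ = 0.79×29 + 0.42×39 + 0.27×17 + 0.20×31 + 0.14×24 = 53.4400
Highest R₀: strategy B with 53.4400.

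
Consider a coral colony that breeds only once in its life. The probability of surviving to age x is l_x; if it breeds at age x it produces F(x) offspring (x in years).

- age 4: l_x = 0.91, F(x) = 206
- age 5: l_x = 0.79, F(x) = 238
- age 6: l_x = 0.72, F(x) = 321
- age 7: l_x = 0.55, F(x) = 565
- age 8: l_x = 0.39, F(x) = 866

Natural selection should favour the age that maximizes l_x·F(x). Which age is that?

8

Expected offspring if breeding at age x = l_x × F(x):
  age 4: 0.91 × 206 = 187.460
  age 5: 0.79 × 238 = 188.020
  age 6: 0.72 × 321 = 231.120
  age 7: 0.55 × 565 = 310.750
  age 8: 0.39 × 866 = 337.740
Maximum at age 8 (337.740).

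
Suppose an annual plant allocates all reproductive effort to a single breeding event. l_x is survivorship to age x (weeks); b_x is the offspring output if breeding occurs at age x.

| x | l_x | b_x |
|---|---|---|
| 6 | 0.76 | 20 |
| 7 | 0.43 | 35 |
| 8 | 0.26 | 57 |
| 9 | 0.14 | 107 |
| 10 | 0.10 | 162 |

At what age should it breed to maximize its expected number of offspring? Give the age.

Expected offspring if breeding at age x = l_x × b_x:
  age 6: 0.76 × 20 = 15.200
  age 7: 0.43 × 35 = 15.050
  age 8: 0.26 × 57 = 14.820
  age 9: 0.14 × 107 = 14.980
  age 10: 0.10 × 162 = 16.200
Maximum at age 10 (16.200).

10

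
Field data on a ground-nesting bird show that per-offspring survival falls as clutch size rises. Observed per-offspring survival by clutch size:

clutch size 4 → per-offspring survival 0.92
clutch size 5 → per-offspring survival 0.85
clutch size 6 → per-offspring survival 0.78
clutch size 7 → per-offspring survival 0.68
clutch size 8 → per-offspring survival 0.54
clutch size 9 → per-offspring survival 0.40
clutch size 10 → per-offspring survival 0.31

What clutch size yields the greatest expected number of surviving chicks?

7

Expected surviving chicks = c × s(c):
  c=4: 4 × 0.92 = 3.680
  c=5: 5 × 0.85 = 4.250
  c=6: 6 × 0.78 = 4.680
  c=7: 7 × 0.68 = 4.760
  c=8: 8 × 0.54 = 4.320
  c=9: 9 × 0.40 = 3.600
  c=10: 10 × 0.31 = 3.100
Maximum at c = 7 (4.760 surviving chicks).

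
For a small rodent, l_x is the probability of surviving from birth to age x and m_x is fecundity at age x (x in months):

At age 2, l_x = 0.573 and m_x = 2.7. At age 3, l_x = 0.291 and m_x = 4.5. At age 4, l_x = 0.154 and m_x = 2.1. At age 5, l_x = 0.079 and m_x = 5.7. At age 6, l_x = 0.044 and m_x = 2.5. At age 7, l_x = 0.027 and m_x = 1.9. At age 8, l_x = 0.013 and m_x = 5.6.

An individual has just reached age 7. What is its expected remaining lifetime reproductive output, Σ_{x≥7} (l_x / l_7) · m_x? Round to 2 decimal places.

l_7 = 0.027. Conditional survival from age 7 to x is l_x / l_7.
  x=7: (0.027/0.027) × 1.9 = 1.9000
  x=8: (0.013/0.027) × 5.6 = 2.6963
Sum = 1.9000 + 2.6963 = 4.5963

4.60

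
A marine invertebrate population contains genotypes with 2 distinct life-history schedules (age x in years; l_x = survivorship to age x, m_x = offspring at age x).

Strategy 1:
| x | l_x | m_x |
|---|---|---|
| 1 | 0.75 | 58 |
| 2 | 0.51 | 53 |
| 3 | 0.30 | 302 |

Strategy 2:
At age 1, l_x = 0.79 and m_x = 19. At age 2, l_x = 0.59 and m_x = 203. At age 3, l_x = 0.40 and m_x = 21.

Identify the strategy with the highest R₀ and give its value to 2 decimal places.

Strategy 1: R₀ = 0.75×58 + 0.51×53 + 0.30×302 = 161.1300
Strategy 2: R₀ = 0.79×19 + 0.59×203 + 0.40×21 = 143.1800
Highest R₀: strategy 1 with 161.1300.

161.13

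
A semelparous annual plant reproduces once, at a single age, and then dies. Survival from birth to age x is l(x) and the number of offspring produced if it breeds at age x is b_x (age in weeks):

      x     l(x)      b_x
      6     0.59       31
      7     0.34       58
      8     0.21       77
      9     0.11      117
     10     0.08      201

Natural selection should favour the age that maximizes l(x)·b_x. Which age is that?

Expected offspring if breeding at age x = l(x) × b_x:
  age 6: 0.59 × 31 = 18.290
  age 7: 0.34 × 58 = 19.720
  age 8: 0.21 × 77 = 16.170
  age 9: 0.11 × 117 = 12.870
  age 10: 0.08 × 201 = 16.080
Maximum at age 7 (19.720).

7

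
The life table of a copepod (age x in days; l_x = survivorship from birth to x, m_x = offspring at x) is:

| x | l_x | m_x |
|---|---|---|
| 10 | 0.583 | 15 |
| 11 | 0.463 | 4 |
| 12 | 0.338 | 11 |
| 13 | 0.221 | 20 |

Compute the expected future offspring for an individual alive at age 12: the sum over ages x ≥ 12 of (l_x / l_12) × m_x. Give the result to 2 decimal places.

l_12 = 0.338. Conditional survival from age 12 to x is l_x / l_12.
  x=12: (0.338/0.338) × 11 = 11.0000
  x=13: (0.221/0.338) × 20 = 13.0769
Sum = 11.0000 + 13.0769 = 24.0769

24.08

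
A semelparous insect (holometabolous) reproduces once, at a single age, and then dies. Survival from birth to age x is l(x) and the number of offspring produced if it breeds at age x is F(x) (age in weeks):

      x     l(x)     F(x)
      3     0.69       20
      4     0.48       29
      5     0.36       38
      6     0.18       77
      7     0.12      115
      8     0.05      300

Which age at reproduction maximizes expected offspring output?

8

Expected offspring if breeding at age x = l(x) × F(x):
  age 3: 0.69 × 20 = 13.800
  age 4: 0.48 × 29 = 13.920
  age 5: 0.36 × 38 = 13.680
  age 6: 0.18 × 77 = 13.860
  age 7: 0.12 × 115 = 13.800
  age 8: 0.05 × 300 = 15.000
Maximum at age 8 (15.000).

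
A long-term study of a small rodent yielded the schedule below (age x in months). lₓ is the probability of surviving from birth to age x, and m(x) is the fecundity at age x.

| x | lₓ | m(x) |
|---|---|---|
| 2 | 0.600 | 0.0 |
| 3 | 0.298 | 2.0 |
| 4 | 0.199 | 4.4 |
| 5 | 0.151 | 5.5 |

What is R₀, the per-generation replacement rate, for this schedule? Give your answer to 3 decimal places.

R₀ = Σ lₓ m(x):
  age 2: 0.600 × 0.0 = 0.0000
  age 3: 0.298 × 2.0 = 0.5960
  age 4: 0.199 × 4.4 = 0.8756
  age 5: 0.151 × 5.5 = 0.8305
R₀ = 0.0000 + 0.5960 + 0.8756 + 0.8305 = 2.3021

2.302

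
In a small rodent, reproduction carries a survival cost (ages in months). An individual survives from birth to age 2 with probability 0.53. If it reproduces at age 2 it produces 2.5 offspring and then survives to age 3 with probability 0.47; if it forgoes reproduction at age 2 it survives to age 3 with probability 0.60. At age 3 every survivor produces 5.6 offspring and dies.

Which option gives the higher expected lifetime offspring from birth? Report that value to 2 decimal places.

2.72

breed at age 2: R₀ = 0.53 × (2.5 + 0.47 × 5.6) = 0.53 × 5.1320 = 2.7200
delay to age 3: R₀ = 0.53 × (0.60 × 5.6) = 0.53 × 3.3600 = 1.7808
Higher: breed at age 2 (2.7200).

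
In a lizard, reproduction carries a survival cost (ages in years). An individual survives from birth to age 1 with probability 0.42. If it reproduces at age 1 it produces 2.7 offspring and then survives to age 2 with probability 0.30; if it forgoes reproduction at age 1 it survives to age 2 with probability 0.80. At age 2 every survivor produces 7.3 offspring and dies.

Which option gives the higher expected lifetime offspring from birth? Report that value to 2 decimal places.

breed at age 1: R₀ = 0.42 × (2.7 + 0.30 × 7.3) = 0.42 × 4.8900 = 2.0538
delay to age 2: R₀ = 0.42 × (0.80 × 7.3) = 0.42 × 5.8400 = 2.4528
Higher: delay to age 2 (2.4528).

2.45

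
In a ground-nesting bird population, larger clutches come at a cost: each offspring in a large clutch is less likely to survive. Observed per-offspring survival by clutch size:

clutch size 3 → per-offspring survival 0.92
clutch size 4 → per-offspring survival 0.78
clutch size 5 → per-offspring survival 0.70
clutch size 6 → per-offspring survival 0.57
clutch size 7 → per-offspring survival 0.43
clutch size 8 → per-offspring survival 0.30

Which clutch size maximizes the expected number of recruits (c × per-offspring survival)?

5

Expected recruits = c × s(c):
  c=3: 3 × 0.92 = 2.760
  c=4: 4 × 0.78 = 3.120
  c=5: 5 × 0.70 = 3.500
  c=6: 6 × 0.57 = 3.420
  c=7: 7 × 0.43 = 3.010
  c=8: 8 × 0.30 = 2.400
Maximum at c = 5 (3.500 recruits).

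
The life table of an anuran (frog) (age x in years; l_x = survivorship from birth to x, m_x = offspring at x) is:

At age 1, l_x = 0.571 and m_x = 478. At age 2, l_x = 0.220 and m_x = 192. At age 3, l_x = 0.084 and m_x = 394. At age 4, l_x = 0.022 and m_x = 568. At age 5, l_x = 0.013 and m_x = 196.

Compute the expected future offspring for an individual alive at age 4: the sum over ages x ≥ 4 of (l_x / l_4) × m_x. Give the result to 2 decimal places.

l_4 = 0.022. Conditional survival from age 4 to x is l_x / l_4.
  x=4: (0.022/0.022) × 568 = 568.0000
  x=5: (0.013/0.022) × 196 = 115.8182
Sum = 568.0000 + 115.8182 = 683.8182

683.82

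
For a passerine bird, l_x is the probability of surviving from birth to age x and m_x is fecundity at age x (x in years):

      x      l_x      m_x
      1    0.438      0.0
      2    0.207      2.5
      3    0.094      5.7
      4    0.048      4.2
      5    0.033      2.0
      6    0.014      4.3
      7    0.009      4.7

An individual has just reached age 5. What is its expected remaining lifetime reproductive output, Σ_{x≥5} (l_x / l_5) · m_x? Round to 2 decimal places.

5.11

l_5 = 0.033. Conditional survival from age 5 to x is l_x / l_5.
  x=5: (0.033/0.033) × 2.0 = 2.0000
  x=6: (0.014/0.033) × 4.3 = 1.8242
  x=7: (0.009/0.033) × 4.7 = 1.2818
Sum = 2.0000 + 1.8242 + 1.2818 = 5.1061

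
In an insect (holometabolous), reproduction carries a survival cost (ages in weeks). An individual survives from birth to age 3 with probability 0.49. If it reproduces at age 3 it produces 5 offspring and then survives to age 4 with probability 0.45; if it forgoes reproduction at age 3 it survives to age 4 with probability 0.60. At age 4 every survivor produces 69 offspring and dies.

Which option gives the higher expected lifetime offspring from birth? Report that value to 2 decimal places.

breed at age 3: R₀ = 0.49 × (5 + 0.45 × 69) = 0.49 × 36.0500 = 17.6645
delay to age 4: R₀ = 0.49 × (0.60 × 69) = 0.49 × 41.4000 = 20.2860
Higher: delay to age 4 (20.2860).

20.29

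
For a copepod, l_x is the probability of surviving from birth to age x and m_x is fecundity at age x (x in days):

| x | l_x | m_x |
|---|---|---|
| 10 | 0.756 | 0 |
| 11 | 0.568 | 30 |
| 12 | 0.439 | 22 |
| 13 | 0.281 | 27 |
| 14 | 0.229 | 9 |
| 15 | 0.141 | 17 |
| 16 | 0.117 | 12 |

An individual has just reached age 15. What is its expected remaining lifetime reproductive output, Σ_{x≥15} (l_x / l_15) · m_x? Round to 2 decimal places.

26.96

l_15 = 0.141. Conditional survival from age 15 to x is l_x / l_15.
  x=15: (0.141/0.141) × 17 = 17.0000
  x=16: (0.117/0.141) × 12 = 9.9574
Sum = 17.0000 + 9.9574 = 26.9574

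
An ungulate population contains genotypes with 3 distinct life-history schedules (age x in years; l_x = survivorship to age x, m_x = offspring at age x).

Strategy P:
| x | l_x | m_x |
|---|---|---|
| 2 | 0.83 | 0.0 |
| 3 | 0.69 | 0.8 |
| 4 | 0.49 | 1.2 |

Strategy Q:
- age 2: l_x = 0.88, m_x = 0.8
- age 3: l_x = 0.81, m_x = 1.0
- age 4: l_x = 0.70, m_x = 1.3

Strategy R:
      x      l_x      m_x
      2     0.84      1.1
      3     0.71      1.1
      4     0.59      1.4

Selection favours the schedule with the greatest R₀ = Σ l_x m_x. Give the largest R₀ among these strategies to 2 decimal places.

2.53

Strategy P: R₀ = 0.83×0.0 + 0.69×0.8 + 0.49×1.2 = 1.1400
Strategy Q: R₀ = 0.88×0.8 + 0.81×1.0 + 0.70×1.3 = 2.4240
Strategy R: R₀ = 0.84×1.1 + 0.71×1.1 + 0.59×1.4 = 2.5310
Highest R₀: strategy R with 2.5310.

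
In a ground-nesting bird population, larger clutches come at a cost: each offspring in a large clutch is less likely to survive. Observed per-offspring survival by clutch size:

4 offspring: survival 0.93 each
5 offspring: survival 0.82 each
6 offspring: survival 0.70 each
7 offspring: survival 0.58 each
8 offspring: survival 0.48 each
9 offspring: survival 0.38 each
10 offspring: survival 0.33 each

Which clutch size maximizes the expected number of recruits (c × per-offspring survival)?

Expected recruits = c × s(c):
  c=4: 4 × 0.93 = 3.720
  c=5: 5 × 0.82 = 4.100
  c=6: 6 × 0.70 = 4.200
  c=7: 7 × 0.58 = 4.060
  c=8: 8 × 0.48 = 3.840
  c=9: 9 × 0.38 = 3.420
  c=10: 10 × 0.33 = 3.300
Maximum at c = 6 (4.200 recruits).

6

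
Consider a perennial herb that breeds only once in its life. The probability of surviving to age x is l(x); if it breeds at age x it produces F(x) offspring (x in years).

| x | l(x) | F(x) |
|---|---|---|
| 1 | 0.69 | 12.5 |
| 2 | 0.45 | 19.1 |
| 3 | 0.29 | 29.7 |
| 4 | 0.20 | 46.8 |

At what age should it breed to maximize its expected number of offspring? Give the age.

4

Expected offspring if breeding at age x = l(x) × F(x):
  age 1: 0.69 × 12.5 = 8.625
  age 2: 0.45 × 19.1 = 8.595
  age 3: 0.29 × 29.7 = 8.613
  age 4: 0.20 × 46.8 = 9.360
Maximum at age 4 (9.360).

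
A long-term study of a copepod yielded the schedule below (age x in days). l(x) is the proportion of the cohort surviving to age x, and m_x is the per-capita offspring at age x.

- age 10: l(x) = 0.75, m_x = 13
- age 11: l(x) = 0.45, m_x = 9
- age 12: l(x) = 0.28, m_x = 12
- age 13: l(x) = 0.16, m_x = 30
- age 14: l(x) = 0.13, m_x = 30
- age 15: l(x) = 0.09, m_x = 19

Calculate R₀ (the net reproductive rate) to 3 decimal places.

27.570

R₀ = Σ l(x) m_x:
  age 10: 0.75 × 13 = 9.7500
  age 11: 0.45 × 9 = 4.0500
  age 12: 0.28 × 12 = 3.3600
  age 13: 0.16 × 30 = 4.8000
  age 14: 0.13 × 30 = 3.9000
  age 15: 0.09 × 19 = 1.7100
R₀ = 9.7500 + 4.0500 + 3.3600 + 4.8000 + 3.9000 + 1.7100 = 27.5700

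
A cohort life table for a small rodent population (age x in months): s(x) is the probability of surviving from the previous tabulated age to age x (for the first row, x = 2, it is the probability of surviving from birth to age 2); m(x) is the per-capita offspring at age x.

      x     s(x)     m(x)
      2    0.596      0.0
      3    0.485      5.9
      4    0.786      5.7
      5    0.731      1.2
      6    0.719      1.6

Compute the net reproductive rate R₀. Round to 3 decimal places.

3.391

Survivorship from birth: l_x = s_2·s_3·…·s_x.
  l_2 = 0.59600
  l_3 = 0.28906
  l_4 = 0.22720
  l_5 = 0.16608
  l_6 = 0.11941
R₀ = Σ l_x m(x):
  age 2: 0.59600 × 0.0 = 0.0000
  age 3: 0.28906 × 5.9 = 1.7055
  age 4: 0.22720 × 5.7 = 1.2950
  age 5: 0.16608 × 1.2 = 0.1993
  age 6: 0.11941 × 1.6 = 0.1911
R₀ = 0.0000 + 1.7055 + 1.2950 + 0.1993 + 0.1911 = 3.3908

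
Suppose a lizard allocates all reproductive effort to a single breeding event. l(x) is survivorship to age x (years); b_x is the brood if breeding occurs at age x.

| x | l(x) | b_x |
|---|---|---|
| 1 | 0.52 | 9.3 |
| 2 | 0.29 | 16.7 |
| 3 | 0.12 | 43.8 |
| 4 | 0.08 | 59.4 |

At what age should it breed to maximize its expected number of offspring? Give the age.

Expected offspring if breeding at age x = l(x) × b_x:
  age 1: 0.52 × 9.3 = 4.836
  age 2: 0.29 × 16.7 = 4.843
  age 3: 0.12 × 43.8 = 5.256
  age 4: 0.08 × 59.4 = 4.752
Maximum at age 3 (5.256).

3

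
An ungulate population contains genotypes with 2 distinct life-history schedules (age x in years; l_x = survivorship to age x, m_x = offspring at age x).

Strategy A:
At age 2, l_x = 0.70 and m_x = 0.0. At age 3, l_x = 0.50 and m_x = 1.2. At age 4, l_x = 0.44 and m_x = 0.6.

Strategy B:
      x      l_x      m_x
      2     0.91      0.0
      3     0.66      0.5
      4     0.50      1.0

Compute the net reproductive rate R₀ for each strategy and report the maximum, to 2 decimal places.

0.86

Strategy A: R₀ = 0.70×0.0 + 0.50×1.2 + 0.44×0.6 = 0.8640
Strategy B: R₀ = 0.91×0.0 + 0.66×0.5 + 0.50×1.0 = 0.8300
Highest R₀: strategy A with 0.8640.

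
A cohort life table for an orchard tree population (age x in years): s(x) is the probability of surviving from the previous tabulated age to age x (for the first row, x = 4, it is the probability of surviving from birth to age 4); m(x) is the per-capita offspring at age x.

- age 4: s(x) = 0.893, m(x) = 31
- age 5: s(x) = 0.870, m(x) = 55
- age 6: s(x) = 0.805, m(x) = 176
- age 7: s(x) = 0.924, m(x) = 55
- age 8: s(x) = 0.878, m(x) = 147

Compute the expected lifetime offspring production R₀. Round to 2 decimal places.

Survivorship from birth: l_x = s_4·s_5·…·s_x.
  l_4 = 0.89300
  l_5 = 0.77691
  l_6 = 0.62541
  l_7 = 0.57788
  l_8 = 0.50738
R₀ = Σ l_x m(x):
  age 4: 0.89300 × 31 = 27.6830
  age 5: 0.77691 × 55 = 42.7300
  age 6: 0.62541 × 176 = 110.0722
  age 7: 0.57788 × 55 = 31.7834
  age 8: 0.50738 × 147 = 74.5849
R₀ = 27.6830 + 42.7300 + 110.0722 + 31.7834 + 74.5849 = 286.8535

286.85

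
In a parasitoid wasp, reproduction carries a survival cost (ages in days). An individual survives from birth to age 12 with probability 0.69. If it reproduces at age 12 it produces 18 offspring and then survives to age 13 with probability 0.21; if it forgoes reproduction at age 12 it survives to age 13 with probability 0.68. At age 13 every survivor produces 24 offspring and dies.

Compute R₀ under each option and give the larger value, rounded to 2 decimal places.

15.90

breed at age 12: R₀ = 0.69 × (18 + 0.21 × 24) = 0.69 × 23.0400 = 15.8976
delay to age 13: R₀ = 0.69 × (0.68 × 24) = 0.69 × 16.3200 = 11.2608
Higher: breed at age 12 (15.8976).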